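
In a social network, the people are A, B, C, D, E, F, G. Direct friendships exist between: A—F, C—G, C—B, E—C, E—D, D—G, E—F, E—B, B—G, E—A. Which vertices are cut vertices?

Removing E increases the component count from 1 to 2, so E is a cut vertex.
By contrast removing F leaves 1 component; it is not a cut vertex. No other vertex is a cut vertex either.

E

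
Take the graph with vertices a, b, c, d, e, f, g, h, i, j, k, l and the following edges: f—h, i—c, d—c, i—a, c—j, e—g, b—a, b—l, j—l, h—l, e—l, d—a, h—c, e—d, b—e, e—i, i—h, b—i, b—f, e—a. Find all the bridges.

e-g

The edges on the cycle b-e-d-a-i-b are not bridges since each lies on that cycle.
But removing e—g disconnects e from g — this is a bridge.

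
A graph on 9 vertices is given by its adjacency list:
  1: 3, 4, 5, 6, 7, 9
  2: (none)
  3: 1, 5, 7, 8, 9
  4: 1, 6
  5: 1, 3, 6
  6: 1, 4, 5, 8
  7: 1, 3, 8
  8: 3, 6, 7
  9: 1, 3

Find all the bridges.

The edges on the cycle 3-7-8-3 are not bridges since each lies on that cycle.
Every edge lies on some cycle, so there are no bridges.

none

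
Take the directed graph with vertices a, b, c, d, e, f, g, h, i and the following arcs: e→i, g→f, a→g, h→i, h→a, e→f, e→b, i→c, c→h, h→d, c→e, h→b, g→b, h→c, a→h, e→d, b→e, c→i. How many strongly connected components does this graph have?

{a, b, c, e, g, h, i} are all mutually reachable — one SCC of size 7.
{d} is an SCC by itself.
{f} is an SCC by itself.
That gives 3 strongly connected components.

3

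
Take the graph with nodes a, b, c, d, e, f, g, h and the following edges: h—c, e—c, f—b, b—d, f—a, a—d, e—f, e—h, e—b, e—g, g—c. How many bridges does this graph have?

The edges on the cycle e-h-c-e are not bridges since each lies on that cycle.
Every edge lies on some cycle, so there are no bridges.

0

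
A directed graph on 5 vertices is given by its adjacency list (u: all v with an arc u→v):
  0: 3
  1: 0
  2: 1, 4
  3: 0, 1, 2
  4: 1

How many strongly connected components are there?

1

{0, 1, 2, 3, 4} are all mutually reachable — one SCC of size 5.
That gives 1 strongly connected component.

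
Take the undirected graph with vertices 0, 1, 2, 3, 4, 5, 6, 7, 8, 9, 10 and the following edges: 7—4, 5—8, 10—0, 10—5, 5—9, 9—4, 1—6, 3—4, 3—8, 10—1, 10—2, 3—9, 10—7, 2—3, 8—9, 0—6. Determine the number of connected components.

Starting from 0 we can reach 0, 1, 2, 3, 4, 5, 6, 7, 8, 9, 10. That is one component of size 11.
Total: 1 component.

1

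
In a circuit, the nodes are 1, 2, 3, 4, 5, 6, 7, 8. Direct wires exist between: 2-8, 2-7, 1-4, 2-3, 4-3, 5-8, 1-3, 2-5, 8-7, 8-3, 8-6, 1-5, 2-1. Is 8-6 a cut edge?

Yes

Removing 8-6 leaves no path between 8 and 6: the component count goes from 1 to 2. So it is a bridge.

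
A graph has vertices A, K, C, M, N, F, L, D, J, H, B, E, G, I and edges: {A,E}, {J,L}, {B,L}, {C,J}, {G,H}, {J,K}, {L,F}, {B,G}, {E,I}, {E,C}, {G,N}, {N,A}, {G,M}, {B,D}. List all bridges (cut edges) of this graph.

B-D, E-I, F-L, G-H, G-M, J-K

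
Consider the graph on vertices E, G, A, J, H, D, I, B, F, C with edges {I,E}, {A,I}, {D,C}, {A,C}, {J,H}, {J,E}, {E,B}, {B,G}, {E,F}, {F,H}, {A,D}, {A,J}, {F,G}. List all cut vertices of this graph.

A

Removing A increases the component count from 1 to 2, so A is a cut vertex.
By contrast removing G leaves 1 component; it is not a cut vertex. No other vertex is a cut vertex either.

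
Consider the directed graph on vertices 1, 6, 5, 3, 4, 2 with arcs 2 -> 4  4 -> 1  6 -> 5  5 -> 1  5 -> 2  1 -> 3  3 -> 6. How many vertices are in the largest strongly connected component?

{1, 2, 3, 4, 5, 6} are all mutually reachable — one SCC of size 6.
The largest has 6 vertices.

6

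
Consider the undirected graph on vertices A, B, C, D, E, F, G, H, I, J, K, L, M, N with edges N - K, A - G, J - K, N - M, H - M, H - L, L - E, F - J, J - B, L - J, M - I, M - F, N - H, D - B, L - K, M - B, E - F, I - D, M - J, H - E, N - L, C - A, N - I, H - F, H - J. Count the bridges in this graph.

The edges on the cycle N-H-M-N are not bridges since each lies on that cycle.
But removing A - G disconnects A from G; removing C - A disconnects C from A — these are bridges.
That makes 2 bridges.

2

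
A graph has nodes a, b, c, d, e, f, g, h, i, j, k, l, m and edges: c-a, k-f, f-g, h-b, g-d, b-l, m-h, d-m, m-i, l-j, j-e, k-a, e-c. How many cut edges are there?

1

The edges on the cycle k-f-g-d-m-h-b-l-j-e-c-a-k are not bridges since each lies on that cycle.
But removing m-i disconnects m from i — this is a bridge.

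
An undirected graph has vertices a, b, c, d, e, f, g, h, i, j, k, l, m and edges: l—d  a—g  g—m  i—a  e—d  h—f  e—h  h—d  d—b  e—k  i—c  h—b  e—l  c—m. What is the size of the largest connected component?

7

j is isolated — a component by itself.
Starting from a we can reach a, c, g, i, m. That is one component of size 5.
Starting from b we can reach b, d, e, f, h, k, l. That is one component of size 7.
The largest has 7 vertices.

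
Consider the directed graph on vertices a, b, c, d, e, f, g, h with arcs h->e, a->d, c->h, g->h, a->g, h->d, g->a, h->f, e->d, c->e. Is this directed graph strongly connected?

No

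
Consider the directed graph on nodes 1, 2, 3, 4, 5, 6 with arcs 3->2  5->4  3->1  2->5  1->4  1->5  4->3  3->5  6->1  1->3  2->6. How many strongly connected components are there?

{1, 2, 3, 4, 5, 6} are all mutually reachable — one SCC of size 6.
That gives 1 strongly connected component.

1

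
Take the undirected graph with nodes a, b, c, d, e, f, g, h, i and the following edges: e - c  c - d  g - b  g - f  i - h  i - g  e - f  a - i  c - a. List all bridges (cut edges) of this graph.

The edges on the cycle e-c-a-i-g-f-e are not bridges since each lies on that cycle.
But removing c - d disconnects c from d; removing h - i disconnects h from i; removing g - b disconnects g from b — these are bridges.

b-g, c-d, h-i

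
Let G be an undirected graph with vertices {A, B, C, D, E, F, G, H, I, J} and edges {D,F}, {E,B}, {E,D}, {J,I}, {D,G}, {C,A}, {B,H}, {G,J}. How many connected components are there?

Starting from A we can reach A, C. That is one component of size 2.
Starting from B we can reach B, D, E, F, G, H, I, J. That is one component of size 8.
Total: 2 components.

2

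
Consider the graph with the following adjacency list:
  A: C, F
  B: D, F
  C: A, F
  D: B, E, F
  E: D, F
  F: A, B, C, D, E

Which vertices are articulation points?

F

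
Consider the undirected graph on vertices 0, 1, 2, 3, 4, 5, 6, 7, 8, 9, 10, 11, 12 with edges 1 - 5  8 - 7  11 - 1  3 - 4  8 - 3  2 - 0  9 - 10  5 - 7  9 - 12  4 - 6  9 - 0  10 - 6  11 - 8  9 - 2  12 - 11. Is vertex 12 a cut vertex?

No

Deleting 12 leaves 1 component (was 1) (its neighbors 9, 11 remain connected to each other), so 12 is not a cut vertex.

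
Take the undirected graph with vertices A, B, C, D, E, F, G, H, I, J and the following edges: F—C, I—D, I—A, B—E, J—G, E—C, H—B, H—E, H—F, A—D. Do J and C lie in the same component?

No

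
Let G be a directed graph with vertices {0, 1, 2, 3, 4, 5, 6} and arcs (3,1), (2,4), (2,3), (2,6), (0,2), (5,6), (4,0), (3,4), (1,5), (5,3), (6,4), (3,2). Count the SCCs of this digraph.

1

{0, 1, 2, 3, 4, 5, 6} are all mutually reachable — one SCC of size 7.
That gives 1 strongly connected component.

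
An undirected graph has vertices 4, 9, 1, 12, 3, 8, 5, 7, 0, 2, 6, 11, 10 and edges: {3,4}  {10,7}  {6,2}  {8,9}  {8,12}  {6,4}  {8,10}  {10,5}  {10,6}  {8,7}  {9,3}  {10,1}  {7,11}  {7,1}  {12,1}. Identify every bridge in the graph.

10-5, 11-7, 2-6

The edges on the cycle 8-10-6-4-3-9-8 are not bridges since each lies on that cycle.
But removing 7-11 disconnects 7 from 11; removing 6-2 disconnects 6 from 2; removing 10-5 disconnects 10 from 5 — these are bridges.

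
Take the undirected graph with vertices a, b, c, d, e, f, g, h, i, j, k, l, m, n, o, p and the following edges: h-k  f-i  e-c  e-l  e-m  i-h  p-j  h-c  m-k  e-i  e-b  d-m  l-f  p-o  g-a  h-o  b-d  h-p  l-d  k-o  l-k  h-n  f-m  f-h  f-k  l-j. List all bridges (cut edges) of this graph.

a-g, h-n

The edges on the cycle e-b-d-m-e are not bridges since each lies on that cycle.
But removing g-a disconnects g from a; removing h-n disconnects h from n — these are bridges.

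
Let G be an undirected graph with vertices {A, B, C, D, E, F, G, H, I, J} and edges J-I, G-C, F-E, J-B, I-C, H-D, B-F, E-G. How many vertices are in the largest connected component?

A is isolated — a component by itself.
Starting from D we can reach D, H. That is one component of size 2.
Starting from B we can reach B, C, E, F, G, I, J. That is one component of size 7.
The largest has 7 vertices.

7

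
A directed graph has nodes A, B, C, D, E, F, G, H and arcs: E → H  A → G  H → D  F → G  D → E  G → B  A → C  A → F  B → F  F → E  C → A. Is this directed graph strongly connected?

No

There is no directed path from B to C, so the graph is not strongly connected.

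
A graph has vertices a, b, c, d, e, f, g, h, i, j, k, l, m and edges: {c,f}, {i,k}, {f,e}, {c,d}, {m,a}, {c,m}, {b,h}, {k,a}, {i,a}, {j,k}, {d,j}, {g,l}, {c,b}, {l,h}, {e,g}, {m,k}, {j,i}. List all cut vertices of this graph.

Removing c increases the component count from 1 to 2, so c is a cut vertex.
By contrast removing f leaves 1 component; it is not a cut vertex. No other vertex is a cut vertex either.

c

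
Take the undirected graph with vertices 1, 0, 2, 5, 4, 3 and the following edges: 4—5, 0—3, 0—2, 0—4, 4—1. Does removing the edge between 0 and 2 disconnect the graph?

Removing 0—2 leaves no path between 0 and 2: the component count goes from 1 to 2. So it is a bridge.

Yes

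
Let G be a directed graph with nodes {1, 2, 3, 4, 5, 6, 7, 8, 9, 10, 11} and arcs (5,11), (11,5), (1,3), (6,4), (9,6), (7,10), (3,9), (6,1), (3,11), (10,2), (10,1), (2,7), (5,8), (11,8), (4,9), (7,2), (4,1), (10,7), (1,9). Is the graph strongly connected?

No

There is no directed path from 1 to 7, so the graph is not strongly connected.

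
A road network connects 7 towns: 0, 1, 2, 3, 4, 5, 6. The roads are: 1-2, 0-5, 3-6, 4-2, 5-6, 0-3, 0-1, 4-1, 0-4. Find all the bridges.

none

The edges on the cycle 0-5-6-3-0 are not bridges since each lies on that cycle.
Every edge lies on some cycle, so there are no bridges.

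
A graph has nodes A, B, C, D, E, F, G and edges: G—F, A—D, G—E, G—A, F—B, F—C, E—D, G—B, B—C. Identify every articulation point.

Removing G increases the component count from 1 to 2, so G is a cut vertex.
By contrast removing C leaves 1 component; it is not a cut vertex. No other vertex is a cut vertex either.

G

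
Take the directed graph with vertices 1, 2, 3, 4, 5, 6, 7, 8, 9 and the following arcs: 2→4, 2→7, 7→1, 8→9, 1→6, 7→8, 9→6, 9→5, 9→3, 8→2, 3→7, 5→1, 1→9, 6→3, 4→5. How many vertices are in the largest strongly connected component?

{1, 2, 3, 4, 5, 6, 7, 8, 9} are all mutually reachable — one SCC of size 9.
The largest has 9 vertices.

9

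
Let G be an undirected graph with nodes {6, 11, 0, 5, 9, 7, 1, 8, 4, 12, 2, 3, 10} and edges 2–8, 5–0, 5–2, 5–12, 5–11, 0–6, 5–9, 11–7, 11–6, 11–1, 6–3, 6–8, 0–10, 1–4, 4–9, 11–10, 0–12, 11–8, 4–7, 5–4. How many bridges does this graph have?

The edges on the cycle 5-11-1-4-9-5 are not bridges since each lies on that cycle.
But removing 6–3 disconnects 6 from 3 — this is a bridge.

1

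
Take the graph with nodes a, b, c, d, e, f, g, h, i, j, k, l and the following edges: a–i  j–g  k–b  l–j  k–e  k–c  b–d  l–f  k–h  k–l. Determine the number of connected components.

2

Starting from a we can reach a, i. That is one component of size 2.
Starting from b we can reach b, c, d, e, f, g, h, j, k, l. That is one component of size 10.
Total: 2 components.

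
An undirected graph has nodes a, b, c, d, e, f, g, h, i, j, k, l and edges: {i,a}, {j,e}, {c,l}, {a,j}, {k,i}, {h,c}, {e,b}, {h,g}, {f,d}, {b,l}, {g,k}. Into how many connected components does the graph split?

Starting from d we can reach d, f. That is one component of size 2.
Starting from a we can reach a, b, c, e, g, h, i, j, k, l. That is one component of size 10.
Total: 2 components.

2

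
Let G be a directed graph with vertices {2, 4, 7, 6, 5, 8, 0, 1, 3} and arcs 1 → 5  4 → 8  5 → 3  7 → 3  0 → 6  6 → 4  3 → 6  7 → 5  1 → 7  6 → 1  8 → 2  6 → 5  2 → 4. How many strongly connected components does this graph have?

3

{1, 3, 5, 6, 7} are all mutually reachable — one SCC of size 5.
{2, 4, 8} are all mutually reachable — one SCC of size 3.
{0} is an SCC by itself.
That gives 3 strongly connected components.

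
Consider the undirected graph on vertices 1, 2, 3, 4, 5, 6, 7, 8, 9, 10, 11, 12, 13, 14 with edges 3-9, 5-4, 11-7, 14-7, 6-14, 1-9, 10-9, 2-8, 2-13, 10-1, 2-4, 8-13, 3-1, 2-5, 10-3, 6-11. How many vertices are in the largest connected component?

12 is isolated — a component by itself.
Starting from 1 we can reach 1, 3, 9, 10. That is one component of size 4.
Starting from 6 we can reach 6, 7, 11, 14. That is one component of size 4.
Starting from 2 we can reach 2, 4, 5, 8, 13. That is one component of size 5.
The largest has 5 vertices.

5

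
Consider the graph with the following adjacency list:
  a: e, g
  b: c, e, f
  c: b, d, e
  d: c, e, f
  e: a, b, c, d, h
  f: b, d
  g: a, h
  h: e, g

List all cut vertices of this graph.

e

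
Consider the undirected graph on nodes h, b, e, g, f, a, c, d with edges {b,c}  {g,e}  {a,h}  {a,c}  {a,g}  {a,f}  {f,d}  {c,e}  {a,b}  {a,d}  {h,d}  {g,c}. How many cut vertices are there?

Removing a increases the component count from 1 to 2, so a is a cut vertex.
By contrast removing h leaves 1 component; it is not a cut vertex. No other vertex is a cut vertex either.

1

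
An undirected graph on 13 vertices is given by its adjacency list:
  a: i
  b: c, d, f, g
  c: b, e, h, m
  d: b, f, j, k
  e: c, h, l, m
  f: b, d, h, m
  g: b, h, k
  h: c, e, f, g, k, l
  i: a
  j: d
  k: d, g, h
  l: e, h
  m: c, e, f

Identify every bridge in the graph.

The edges on the cycle h-c-e-h are not bridges since each lies on that cycle.
But removing d-j disconnects d from j; removing a-i disconnects a from i — these are bridges.

a-i, d-j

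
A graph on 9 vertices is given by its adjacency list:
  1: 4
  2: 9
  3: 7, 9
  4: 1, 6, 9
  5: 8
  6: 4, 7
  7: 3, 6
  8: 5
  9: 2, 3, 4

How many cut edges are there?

3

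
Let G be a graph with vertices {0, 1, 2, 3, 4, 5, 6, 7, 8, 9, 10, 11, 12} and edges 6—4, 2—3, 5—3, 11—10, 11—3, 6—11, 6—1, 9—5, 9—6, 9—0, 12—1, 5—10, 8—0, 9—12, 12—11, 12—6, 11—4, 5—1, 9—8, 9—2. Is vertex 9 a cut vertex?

Yes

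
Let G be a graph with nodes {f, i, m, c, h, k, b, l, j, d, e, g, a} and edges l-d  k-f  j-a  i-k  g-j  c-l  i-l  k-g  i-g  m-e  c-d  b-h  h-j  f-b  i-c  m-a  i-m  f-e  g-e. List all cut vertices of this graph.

i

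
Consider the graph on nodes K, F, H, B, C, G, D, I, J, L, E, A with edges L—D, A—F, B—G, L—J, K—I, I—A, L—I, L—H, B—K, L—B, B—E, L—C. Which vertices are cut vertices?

Removing A increases the component count from 1 to 2, so A is a cut vertex.
Removing B increases the component count from 1 to 3, so B is a cut vertex.
Removing I increases the component count from 1 to 2, so I is a cut vertex.
Likewise L is a cut vertex.
By contrast removing D leaves 1 component; it is not a cut vertex. No other vertex is a cut vertex either.

A, B, I, L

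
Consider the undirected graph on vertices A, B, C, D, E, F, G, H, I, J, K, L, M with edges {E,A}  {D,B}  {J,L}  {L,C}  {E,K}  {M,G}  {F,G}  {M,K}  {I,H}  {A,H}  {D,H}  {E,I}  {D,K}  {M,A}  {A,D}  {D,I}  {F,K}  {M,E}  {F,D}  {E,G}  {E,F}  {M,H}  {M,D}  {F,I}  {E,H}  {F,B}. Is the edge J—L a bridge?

Yes

Removing J—L leaves no path between J and L: the component count goes from 2 to 3. So it is a bridge.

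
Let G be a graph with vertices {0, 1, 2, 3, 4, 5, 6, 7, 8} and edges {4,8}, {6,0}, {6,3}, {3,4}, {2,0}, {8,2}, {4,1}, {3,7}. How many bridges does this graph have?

The edges on the cycle 6-3-4-8-2-0-6 are not bridges since each lies on that cycle.
But removing 3–7 disconnects 3 from 7; removing 4–1 disconnects 4 from 1 — these are bridges.
That makes 2 bridges.

2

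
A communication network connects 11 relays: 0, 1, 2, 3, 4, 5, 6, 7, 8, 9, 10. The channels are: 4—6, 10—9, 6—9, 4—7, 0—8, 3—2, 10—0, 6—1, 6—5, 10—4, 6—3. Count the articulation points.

Removing 0 increases the component count from 1 to 2, so 0 is a cut vertex.
Removing 3 increases the component count from 1 to 2, so 3 is a cut vertex.
Removing 4 increases the component count from 1 to 2, so 4 is a cut vertex.
Likewise 6, 10 are cut vertices.
By contrast removing 9 leaves 1 component; it is not a cut vertex. No other vertex is a cut vertex either.

5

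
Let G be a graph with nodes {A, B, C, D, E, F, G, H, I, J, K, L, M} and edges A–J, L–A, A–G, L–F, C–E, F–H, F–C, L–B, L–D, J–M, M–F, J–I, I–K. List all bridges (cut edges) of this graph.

The edges on the cycle L-A-J-M-F-L are not bridges since each lies on that cycle.
But removing J–I disconnects J from I; removing F–C disconnects F from C; removing L–B disconnects L from B; removing K–I disconnects K from I — these are bridges.
In total 8 edges are bridges.

A-G, B-L, C-E, C-F, D-L, F-H, I-J, I-K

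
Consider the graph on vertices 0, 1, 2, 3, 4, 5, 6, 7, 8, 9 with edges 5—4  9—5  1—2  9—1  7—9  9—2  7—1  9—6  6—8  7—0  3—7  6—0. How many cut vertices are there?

Removing 5 increases the component count from 1 to 2, so 5 is a cut vertex.
Removing 6 increases the component count from 1 to 2, so 6 is a cut vertex.
Removing 7 increases the component count from 1 to 2, so 7 is a cut vertex.
Likewise 9 is a cut vertex.
By contrast removing 3 leaves 1 component; it is not a cut vertex. No other vertex is a cut vertex either.

4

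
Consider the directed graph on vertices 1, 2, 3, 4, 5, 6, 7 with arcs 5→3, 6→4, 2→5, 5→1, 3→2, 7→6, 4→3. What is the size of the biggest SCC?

{2, 3, 5} are all mutually reachable — one SCC of size 3.
{7} is an SCC by itself.
{4} is an SCC by itself.
{6} is an SCC by itself.
{1} is an SCC by itself.
The largest has 3 vertices.

3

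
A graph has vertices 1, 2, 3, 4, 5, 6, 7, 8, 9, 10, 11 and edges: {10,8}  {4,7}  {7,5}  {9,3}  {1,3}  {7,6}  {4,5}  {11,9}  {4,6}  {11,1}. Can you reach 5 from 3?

The component containing 3 is {1, 3, 9, 11}, and 5 is not in it.

No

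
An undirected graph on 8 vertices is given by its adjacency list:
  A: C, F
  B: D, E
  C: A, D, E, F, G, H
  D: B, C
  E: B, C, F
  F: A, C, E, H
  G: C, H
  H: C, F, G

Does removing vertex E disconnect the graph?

No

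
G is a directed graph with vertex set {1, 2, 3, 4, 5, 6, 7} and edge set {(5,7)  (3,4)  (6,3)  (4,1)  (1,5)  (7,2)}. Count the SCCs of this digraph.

7

{1} is an SCC by itself.
{4} is an SCC by itself.
{2} is an SCC by itself.
{5} is an SCC by itself.
{6} is an SCC by itself.
(and 2 more singleton SCCs)
That gives 7 strongly connected components.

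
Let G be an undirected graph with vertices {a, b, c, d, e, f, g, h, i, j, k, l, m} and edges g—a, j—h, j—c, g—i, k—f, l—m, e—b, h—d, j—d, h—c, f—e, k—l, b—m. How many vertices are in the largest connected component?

Starting from a we can reach a, g, i. That is one component of size 3.
Starting from c we can reach c, d, h, j. That is one component of size 4.
Starting from b we can reach b, e, f, k, l, m. That is one component of size 6.
The largest has 6 vertices.

6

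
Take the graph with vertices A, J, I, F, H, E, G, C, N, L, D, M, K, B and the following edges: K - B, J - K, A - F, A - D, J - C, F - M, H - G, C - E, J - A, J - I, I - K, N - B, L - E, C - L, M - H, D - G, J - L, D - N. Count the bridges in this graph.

The edges on the cycle J-C-E-L-J are not bridges since each lies on that cycle.
Every edge lies on some cycle, so there are no bridges.

0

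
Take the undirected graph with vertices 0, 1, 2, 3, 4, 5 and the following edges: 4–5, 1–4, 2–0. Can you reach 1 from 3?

The component containing 3 is {3}, and 1 is not in it.

No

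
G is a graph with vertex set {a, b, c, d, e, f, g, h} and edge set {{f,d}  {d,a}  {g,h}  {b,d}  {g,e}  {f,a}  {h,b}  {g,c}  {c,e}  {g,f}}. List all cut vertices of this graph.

Removing g increases the component count from 1 to 2, so g is a cut vertex.
By contrast removing h leaves 1 component; it is not a cut vertex. No other vertex is a cut vertex either.

g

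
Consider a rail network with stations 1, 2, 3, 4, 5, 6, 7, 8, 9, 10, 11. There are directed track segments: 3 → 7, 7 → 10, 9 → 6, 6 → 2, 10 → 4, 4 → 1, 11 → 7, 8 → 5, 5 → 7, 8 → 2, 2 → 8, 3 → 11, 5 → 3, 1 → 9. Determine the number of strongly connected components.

1

{1, 2, 3, 4, 5, 6, 7, 8, 9, 10, 11} are all mutually reachable — one SCC of size 11.
That gives 1 strongly connected component.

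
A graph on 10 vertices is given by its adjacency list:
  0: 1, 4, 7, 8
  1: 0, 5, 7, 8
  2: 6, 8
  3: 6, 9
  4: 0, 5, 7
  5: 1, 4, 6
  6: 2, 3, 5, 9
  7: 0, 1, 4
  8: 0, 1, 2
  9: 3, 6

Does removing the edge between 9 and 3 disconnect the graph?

No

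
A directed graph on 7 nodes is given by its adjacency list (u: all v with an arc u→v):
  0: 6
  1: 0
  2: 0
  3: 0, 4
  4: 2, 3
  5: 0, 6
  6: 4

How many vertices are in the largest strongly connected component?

5

{0, 2, 3, 4, 6} are all mutually reachable — one SCC of size 5.
{1} is an SCC by itself.
{5} is an SCC by itself.
The largest has 5 vertices.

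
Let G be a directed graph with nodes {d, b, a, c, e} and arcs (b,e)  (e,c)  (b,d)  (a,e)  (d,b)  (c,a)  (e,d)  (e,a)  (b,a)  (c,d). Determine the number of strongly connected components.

1

{a, b, c, d, e} are all mutually reachable — one SCC of size 5.
That gives 1 strongly connected component.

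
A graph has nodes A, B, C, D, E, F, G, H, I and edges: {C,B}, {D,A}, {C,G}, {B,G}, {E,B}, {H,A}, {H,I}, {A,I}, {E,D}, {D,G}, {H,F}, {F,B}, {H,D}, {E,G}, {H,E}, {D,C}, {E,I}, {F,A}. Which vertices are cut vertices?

Removing C, for instance, still leaves 1 component. No single vertex removal increases the component count — the graph has no articulation points.

none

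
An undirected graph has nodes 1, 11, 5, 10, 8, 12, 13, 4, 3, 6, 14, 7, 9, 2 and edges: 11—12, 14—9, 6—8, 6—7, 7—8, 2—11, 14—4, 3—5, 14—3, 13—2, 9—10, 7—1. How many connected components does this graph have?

3

Starting from 1 we can reach 1, 6, 7, 8. That is one component of size 4.
Starting from 2 we can reach 2, 11, 12, 13. That is one component of size 4.
Starting from 3 we can reach 3, 4, 5, 9, 10, 14. That is one component of size 6.
Total: 3 components.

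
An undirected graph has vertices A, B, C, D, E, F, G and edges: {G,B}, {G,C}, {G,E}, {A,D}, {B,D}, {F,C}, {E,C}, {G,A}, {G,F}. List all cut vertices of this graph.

Removing G increases the component count from 1 to 2, so G is a cut vertex.
By contrast removing A leaves 1 component; it is not a cut vertex. No other vertex is a cut vertex either.

G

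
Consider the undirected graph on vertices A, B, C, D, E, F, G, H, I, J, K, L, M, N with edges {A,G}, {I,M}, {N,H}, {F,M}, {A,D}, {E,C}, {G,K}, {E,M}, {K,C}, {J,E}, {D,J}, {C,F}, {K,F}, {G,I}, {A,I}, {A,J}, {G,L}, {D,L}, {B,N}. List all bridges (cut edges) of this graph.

The edges on the cycle A-G-K-F-C-E-J-D-A are not bridges since each lies on that cycle.
But removing N - H disconnects N from H; removing B - N disconnects B from N — these are bridges.

B-N, H-N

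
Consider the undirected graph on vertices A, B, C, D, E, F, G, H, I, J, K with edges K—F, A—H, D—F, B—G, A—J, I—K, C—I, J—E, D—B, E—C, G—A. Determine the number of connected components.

Starting from A we can reach A, B, C, D, E, F, G, H, I, J, K. That is one component of size 11.
Total: 1 component.

1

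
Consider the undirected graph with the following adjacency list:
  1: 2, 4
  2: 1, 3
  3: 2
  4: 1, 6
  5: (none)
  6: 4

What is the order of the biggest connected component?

5

5 is isolated — a component by itself.
Starting from 1 we can reach 1, 2, 3, 4, 6. That is one component of size 5.
The largest has 5 vertices.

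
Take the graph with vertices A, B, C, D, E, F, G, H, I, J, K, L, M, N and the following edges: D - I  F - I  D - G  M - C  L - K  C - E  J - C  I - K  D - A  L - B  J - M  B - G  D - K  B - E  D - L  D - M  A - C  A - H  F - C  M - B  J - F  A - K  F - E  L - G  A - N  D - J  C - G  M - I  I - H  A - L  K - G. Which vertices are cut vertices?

Removing A increases the component count from 1 to 2, so A is a cut vertex.
By contrast removing H leaves 1 component; it is not a cut vertex. No other vertex is a cut vertex either.

A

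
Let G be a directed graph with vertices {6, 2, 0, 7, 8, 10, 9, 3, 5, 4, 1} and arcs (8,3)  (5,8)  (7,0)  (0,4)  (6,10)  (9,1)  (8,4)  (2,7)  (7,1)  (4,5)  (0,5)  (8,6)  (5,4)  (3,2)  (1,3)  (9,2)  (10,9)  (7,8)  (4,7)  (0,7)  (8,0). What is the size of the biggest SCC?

{0, 1, 2, 3, 4, 5, 6, 7, 8, 9, 10} are all mutually reachable — one SCC of size 11.
The largest has 11 vertices.

11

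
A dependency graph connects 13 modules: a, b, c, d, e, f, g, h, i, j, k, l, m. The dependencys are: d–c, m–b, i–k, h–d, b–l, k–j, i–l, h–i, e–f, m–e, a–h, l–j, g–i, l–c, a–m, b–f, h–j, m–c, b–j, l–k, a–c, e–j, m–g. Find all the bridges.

The edges on the cycle a-h-d-c-m-a are not bridges since each lies on that cycle.
Every edge lies on some cycle, so there are no bridges.

none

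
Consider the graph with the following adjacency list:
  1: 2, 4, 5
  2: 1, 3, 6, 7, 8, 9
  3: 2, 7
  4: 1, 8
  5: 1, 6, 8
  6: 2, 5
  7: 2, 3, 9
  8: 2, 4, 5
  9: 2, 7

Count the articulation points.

Removing 2 increases the component count from 1 to 2, so 2 is a cut vertex.
By contrast removing 8 leaves 1 component; it is not a cut vertex. No other vertex is a cut vertex either.

1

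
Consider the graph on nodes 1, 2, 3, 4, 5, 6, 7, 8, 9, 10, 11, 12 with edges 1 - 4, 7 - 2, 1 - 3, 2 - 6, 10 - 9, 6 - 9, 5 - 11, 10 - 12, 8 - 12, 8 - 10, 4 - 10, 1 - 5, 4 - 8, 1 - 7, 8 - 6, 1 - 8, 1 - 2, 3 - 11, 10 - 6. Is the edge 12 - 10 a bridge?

No

After removing 12 - 10, the path 12-8-10 still connects them, so the edge is not a bridge.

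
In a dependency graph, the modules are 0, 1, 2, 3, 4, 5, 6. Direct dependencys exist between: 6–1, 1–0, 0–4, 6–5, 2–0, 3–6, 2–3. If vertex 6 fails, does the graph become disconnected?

Yes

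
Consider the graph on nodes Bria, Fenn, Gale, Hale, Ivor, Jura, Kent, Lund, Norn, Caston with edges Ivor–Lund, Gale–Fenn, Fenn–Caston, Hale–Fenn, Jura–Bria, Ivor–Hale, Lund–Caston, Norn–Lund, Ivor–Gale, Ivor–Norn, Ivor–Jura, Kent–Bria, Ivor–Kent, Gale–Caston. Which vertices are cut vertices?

Removing Ivor increases the component count from 1 to 2, so Ivor is a cut vertex.
By contrast removing Jura leaves 1 component; it is not a cut vertex. No other vertex is a cut vertex either.

Ivor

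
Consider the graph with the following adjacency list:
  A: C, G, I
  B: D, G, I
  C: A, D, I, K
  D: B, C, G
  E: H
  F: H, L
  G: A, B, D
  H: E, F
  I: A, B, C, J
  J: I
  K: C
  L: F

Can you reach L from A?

The component containing A is {A, B, C, D, G, I, J, K}, and L is not in it.

No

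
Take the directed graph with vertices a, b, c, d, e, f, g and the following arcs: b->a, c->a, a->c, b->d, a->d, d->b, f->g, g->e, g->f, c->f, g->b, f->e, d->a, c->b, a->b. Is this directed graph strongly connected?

There is no directed path from e to b, so the graph is not strongly connected.

No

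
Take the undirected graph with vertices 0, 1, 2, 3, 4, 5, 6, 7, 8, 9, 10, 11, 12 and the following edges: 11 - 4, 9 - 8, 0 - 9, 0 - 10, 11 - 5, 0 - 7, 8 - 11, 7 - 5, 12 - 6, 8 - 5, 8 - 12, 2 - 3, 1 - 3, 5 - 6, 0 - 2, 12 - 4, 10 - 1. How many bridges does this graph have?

The edges on the cycle 0-10-1-3-2-0 are not bridges since each lies on that cycle.
Every edge lies on some cycle, so there are no bridges.

0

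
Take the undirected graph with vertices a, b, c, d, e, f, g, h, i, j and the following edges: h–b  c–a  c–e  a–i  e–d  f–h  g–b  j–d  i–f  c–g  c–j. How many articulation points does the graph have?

1

Removing c increases the component count from 1 to 2, so c is a cut vertex.
By contrast removing i leaves 1 component; it is not a cut vertex. No other vertex is a cut vertex either.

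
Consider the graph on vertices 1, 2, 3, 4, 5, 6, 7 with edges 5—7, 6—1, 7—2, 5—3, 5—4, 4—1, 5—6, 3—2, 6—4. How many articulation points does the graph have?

1

Removing 5 increases the component count from 1 to 2, so 5 is a cut vertex.
By contrast removing 2 leaves 1 component; it is not a cut vertex. No other vertex is a cut vertex either.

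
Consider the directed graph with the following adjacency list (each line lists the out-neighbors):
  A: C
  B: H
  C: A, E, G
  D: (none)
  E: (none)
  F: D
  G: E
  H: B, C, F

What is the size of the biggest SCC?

{A, C} are all mutually reachable — one SCC of size 2.
{B, H} are all mutually reachable — one SCC of size 2.
{F} is an SCC by itself.
{E} is an SCC by itself.
{D} is an SCC by itself.
(and 1 more singleton SCC)
The largest has 2 vertices.

2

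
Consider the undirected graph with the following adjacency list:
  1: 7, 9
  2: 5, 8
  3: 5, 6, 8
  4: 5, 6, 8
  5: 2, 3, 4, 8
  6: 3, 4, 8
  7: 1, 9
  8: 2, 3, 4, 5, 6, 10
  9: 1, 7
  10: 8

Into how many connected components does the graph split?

Starting from 1 we can reach 1, 7, 9. That is one component of size 3.
Starting from 2 we can reach 2, 3, 4, 5, 6, 8, 10. That is one component of size 7.
Total: 2 components.

2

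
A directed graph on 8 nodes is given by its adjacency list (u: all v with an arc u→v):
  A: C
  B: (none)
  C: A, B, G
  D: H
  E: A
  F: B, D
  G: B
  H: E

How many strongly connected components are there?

{A, C} are all mutually reachable — one SCC of size 2.
{D} is an SCC by itself.
{G} is an SCC by itself.
{F} is an SCC by itself.
{B} is an SCC by itself.
(and 2 more singleton SCCs)
That gives 7 strongly connected components.

7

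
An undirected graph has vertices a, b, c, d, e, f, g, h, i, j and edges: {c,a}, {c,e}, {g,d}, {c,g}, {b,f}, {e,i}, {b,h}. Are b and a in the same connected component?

No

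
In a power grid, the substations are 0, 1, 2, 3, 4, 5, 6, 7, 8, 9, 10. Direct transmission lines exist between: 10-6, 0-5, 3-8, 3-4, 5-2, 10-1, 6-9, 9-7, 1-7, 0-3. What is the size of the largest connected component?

Starting from 1 we can reach 1, 6, 7, 9, 10. That is one component of size 5.
Starting from 0 we can reach 0, 2, 3, 4, 5, 8. That is one component of size 6.
The largest has 6 vertices.

6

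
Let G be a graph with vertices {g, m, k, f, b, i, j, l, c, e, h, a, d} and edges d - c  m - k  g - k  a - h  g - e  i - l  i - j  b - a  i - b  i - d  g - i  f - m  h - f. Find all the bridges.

c-d, d-i, e-g, i-j, i-l

The edges on the cycle g-i-b-a-h-f-m-k-g are not bridges since each lies on that cycle.
But removing g - e disconnects g from e; removing i - l disconnects i from l; removing d - c disconnects d from c; removing i - j disconnects i from j — these are bridges.
In total 5 edges are bridges.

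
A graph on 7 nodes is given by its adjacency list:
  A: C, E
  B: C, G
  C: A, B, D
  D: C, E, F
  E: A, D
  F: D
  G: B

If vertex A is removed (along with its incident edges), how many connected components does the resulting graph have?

1

With A gone, the remaining components are: {B, C, D, E, F, G}.
That is 1 component.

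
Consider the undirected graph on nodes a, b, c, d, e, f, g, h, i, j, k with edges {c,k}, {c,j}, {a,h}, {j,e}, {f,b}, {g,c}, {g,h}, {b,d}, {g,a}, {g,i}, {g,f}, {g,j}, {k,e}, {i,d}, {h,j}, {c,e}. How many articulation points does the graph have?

Removing g increases the component count from 1 to 2, so g is a cut vertex.
By contrast removing f leaves 1 component; it is not a cut vertex. No other vertex is a cut vertex either.

1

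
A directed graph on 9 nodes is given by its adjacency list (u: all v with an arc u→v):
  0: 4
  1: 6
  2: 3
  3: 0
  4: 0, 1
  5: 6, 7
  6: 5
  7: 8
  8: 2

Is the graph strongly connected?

From 0 we can reach every vertex (0, 1, 2, 3, 4, 5, 6, 7, 8), and every vertex can reach 0 (0, 1, 2, 3, 4, 5, 6, 7, 8). So the whole graph is one strongly connected component.

Yes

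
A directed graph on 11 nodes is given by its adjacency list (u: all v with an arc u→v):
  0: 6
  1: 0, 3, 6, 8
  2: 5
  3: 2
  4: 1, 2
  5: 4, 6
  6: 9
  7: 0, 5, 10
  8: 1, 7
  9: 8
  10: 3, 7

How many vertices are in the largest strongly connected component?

{0, 1, 2, 3, 4, 5, 6, 7, 8, 9, 10} are all mutually reachable — one SCC of size 11.
The largest has 11 vertices.

11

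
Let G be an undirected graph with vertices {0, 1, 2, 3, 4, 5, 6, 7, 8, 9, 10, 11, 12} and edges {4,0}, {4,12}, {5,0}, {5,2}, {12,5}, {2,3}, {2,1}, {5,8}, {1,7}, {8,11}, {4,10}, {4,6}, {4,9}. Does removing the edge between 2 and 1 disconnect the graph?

Removing 2—1 leaves no path between 2 and 1: the component count goes from 1 to 2. So it is a bridge.

Yes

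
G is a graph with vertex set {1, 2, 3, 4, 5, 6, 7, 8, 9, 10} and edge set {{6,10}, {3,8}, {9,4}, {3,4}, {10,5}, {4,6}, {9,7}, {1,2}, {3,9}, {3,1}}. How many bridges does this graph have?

7

The edges on the cycle 3-9-4-3 are not bridges since each lies on that cycle.
But removing 3-8 disconnects 3 from 8; removing 6-10 disconnects 6 from 10; removing 2-1 disconnects 2 from 1; removing 4-6 disconnects 4 from 6 — these are bridges.
In total 7 edges are bridges.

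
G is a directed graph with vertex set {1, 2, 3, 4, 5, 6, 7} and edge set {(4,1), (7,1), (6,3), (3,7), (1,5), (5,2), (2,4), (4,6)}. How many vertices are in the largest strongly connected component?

{1, 2, 3, 4, 5, 6, 7} are all mutually reachable — one SCC of size 7.
The largest has 7 vertices.

7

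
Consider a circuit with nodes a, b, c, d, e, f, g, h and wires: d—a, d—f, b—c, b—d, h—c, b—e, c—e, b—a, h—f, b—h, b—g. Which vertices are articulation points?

b

Removing b increases the component count from 1 to 2, so b is a cut vertex.
By contrast removing h leaves 1 component; it is not a cut vertex. No other vertex is a cut vertex either.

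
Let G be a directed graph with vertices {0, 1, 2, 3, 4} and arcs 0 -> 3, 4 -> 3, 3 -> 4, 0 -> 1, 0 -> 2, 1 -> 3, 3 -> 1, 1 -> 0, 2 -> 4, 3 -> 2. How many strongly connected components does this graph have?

1

{0, 1, 2, 3, 4} are all mutually reachable — one SCC of size 5.
That gives 1 strongly connected component.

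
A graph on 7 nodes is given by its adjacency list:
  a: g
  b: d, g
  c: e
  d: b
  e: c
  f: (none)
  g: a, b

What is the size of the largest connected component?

4

f is isolated — a component by itself.
Starting from c we can reach c, e. That is one component of size 2.
Starting from a we can reach a, b, d, g. That is one component of size 4.
The largest has 4 vertices.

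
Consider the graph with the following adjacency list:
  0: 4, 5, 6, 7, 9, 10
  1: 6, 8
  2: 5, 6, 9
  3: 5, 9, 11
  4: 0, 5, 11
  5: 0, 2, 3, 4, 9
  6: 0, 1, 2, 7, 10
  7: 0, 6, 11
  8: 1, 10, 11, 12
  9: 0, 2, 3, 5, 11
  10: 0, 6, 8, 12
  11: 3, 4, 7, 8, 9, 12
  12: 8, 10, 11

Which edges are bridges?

none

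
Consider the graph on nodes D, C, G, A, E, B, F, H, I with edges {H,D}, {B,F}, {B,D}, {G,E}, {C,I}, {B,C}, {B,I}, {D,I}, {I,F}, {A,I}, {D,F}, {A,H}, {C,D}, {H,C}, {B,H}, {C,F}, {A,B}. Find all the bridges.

The edges on the cycle B-D-I-B are not bridges since each lies on that cycle.
But removing E–G disconnects E from G — this is a bridge.

E-G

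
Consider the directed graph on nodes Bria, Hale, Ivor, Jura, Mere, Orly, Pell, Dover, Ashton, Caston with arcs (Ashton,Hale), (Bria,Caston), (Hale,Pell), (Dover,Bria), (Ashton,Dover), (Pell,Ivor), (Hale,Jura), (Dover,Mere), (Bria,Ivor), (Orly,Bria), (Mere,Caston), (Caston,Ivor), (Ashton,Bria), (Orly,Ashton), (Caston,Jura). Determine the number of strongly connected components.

10

{Dover} is an SCC by itself.
{Hale} is an SCC by itself.
{Ashton} is an SCC by itself.
{Pell} is an SCC by itself.
{Orly} is an SCC by itself.
(and 5 more singleton SCCs)
That gives 10 strongly connected components.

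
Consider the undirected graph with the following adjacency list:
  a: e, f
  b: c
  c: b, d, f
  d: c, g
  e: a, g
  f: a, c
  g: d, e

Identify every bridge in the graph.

b-c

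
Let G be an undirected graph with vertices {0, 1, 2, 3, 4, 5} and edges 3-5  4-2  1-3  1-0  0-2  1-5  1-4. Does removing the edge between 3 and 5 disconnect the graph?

After removing 3-5, the path 3-1-5 still connects them, so the edge is not a bridge.

No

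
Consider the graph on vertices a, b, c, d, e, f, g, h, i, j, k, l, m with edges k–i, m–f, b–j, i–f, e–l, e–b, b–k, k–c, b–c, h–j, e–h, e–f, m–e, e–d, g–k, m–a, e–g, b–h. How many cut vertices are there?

Removing e increases the component count from 1 to 3, so e is a cut vertex.
Removing m increases the component count from 1 to 2, so m is a cut vertex.
By contrast removing f leaves 1 component; it is not a cut vertex. No other vertex is a cut vertex either.

2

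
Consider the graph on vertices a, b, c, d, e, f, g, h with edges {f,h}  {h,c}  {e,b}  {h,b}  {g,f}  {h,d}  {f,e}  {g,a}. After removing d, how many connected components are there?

With d gone, the remaining components are: {a, b, c, e, f, g, h}.
That is 1 component.

1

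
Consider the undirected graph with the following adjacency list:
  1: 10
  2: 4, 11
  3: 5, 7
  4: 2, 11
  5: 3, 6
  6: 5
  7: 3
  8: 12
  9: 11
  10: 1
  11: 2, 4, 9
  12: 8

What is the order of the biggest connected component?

Starting from 1 we can reach 1, 10. That is one component of size 2.
Starting from 8 we can reach 8, 12. That is one component of size 2.
Starting from 2 we can reach 2, 4, 9, 11. That is one component of size 4.
Starting from 3 we can reach 3, 5, 6, 7. That is one component of size 4.
The largest has 4 vertices.

4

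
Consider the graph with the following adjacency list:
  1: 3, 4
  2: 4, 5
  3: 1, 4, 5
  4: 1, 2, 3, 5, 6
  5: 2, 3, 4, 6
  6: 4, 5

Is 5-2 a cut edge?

After removing 5-2, the path 5-4-2 still connects them, so the edge is not a bridge.

No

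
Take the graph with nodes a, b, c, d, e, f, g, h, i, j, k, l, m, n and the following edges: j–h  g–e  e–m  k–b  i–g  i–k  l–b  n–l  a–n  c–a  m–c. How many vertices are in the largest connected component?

10

d is isolated — a component by itself.
f is isolated — a component by itself.
Starting from h we can reach h, j. That is one component of size 2.
Starting from a we can reach a, b, c, e, g, i, k, l, m, n. That is one component of size 10.
The largest has 10 vertices.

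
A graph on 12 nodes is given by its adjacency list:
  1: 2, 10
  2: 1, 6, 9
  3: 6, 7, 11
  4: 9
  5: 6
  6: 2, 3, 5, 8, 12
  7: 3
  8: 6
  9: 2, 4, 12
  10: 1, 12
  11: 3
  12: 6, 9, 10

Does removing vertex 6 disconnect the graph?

Yes

Deleting 6 raises the number of components from 1 to 4, so 6 is a cut vertex.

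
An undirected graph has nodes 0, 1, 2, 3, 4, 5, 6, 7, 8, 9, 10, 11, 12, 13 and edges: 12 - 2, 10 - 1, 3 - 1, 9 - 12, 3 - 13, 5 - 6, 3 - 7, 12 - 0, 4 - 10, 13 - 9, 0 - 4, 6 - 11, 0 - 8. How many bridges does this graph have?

The edges on the cycle 3-13-9-12-0-4-10-1-3 are not bridges since each lies on that cycle.
But removing 8 - 0 disconnects 8 from 0; removing 5 - 6 disconnects 5 from 6; removing 2 - 12 disconnects 2 from 12; removing 6 - 11 disconnects 6 from 11 — these are bridges.
In total 5 edges are bridges.

5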